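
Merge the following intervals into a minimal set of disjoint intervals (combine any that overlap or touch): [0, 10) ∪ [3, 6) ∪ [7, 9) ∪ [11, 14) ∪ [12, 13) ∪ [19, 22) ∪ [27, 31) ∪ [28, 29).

[0, 10) ∪ [11, 14) ∪ [19, 22) ∪ [27, 31)

[3, 6) overlaps/touches [0, 10) → extend to [0, 10).
[7, 9) overlaps/touches [0, 10) → extend to [0, 10).
[11, 14) is disjoint → start new block.
[12, 13) overlaps/touches [11, 14) → extend to [11, 14).
[19, 22) is disjoint → start new block.
[27, 31) is disjoint → start new block.
[28, 29) overlaps/touches [27, 31) → extend to [27, 31).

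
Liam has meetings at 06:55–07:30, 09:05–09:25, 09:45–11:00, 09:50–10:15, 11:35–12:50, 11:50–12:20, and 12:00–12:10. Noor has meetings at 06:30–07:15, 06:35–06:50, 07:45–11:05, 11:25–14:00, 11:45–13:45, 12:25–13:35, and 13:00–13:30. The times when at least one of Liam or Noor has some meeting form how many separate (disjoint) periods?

Merge the first list: 06:55–07:30, 09:05–09:25, 09:45–11:00, 11:35–12:50.
Merge the second list: 06:30–07:15, 07:45–11:05, 11:25–14:00.
A ∪ B = 06:30–07:30, 07:45–11:05, 11:25–14:00.
That is 3 disjoint pieces.

3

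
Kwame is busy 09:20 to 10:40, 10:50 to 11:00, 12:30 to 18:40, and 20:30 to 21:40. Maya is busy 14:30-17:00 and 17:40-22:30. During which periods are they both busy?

09:20–10:40: no overlap with the second set.
10:50–11:00: no overlap with the second set.
12:30–18:40 meets the second set on 14:30–17:00, 17:40–18:40.
20:30–21:40 meets the second set on 20:30–21:40.

14:30–17:00, 17:40–18:40, 20:30–21:40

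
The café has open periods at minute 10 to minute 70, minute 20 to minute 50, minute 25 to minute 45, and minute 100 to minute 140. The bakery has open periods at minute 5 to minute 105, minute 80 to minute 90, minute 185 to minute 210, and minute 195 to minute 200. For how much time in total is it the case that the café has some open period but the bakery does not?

A, merged: minute 10 to minute 70, minute 100 to minute 140.
B, merged: minute 5 to minute 105, minute 185 to minute 210.
A \ B = minute 105 to minute 140.
Total: 35 minutes.

35 minutes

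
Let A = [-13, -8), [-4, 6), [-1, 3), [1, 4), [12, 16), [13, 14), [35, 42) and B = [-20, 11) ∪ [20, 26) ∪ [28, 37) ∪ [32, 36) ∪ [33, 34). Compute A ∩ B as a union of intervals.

Merge the first list: [-13, -8), [-4, 6), [12, 16), [35, 42).
Merge the second list: [-20, 11), [20, 26), [28, 37).
[-13, -8) meets the second set on [-13, -8).
[-4, 6) meets the second set on [-4, 6).
[12, 16): no overlap with the second set.
[35, 42) meets the second set on [35, 37).

[-13, -8) ∪ [-4, 6) ∪ [35, 37)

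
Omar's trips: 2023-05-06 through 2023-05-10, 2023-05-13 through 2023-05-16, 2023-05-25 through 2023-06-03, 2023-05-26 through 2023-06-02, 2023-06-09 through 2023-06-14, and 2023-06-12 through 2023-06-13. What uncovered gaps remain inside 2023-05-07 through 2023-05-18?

Covered (merged): 2023-05-06 through 2023-05-10, 2023-05-13 through 2023-05-16, 2023-05-25 through 2023-06-03, 2023-06-09 through 2023-06-14.
Gaps within 2023-05-07 through 2023-05-18: 2023-05-11 through 2023-05-12, 2023-05-17 through 2023-05-18.

2023-05-11 through 2023-05-12, 2023-05-17 through 2023-05-18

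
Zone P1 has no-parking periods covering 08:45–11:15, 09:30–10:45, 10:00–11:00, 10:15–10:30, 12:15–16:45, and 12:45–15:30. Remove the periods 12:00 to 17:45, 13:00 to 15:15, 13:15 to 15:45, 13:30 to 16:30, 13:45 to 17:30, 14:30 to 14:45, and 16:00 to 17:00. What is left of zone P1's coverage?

First set merges to 08:45–11:15, 12:15–16:45.
Second set merges to 12:00–17:45.
08:45–11:15: nothing removed.
12:15–16:45: entirely removed.

08:45–11:15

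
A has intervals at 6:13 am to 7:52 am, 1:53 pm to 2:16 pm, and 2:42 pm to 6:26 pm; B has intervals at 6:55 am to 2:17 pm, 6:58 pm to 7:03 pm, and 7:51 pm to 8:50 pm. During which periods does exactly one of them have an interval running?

6:13 am–6:55 am, 7:52 am–1:53 pm, 2:16 pm–2:17 pm, 2:42 pm–6:26 pm, 6:58 pm–7:03 pm, 7:51 pm–8:50 pm

A \ B = 6:13 am–6:55 am, 2:42 pm–6:26 pm.
B \ A = 7:52 am–1:53 pm, 2:16 pm–2:17 pm, 6:58 pm–7:03 pm, 7:51 pm–8:50 pm.
Union of the two gives the symmetric difference.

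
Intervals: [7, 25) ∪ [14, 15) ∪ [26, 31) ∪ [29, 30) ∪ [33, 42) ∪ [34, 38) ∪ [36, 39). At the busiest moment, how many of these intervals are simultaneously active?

Walk the sorted start/end points keeping a running depth.
The depth first hits 3 at 36.

3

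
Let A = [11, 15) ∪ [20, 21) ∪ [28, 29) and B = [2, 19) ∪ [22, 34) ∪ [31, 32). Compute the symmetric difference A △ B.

Second set merges to [2, 19), [22, 34).
Only in the first: [20, 21).
Only in the second: [2, 11), [15, 19), [22, 28), [29, 34).
Together these are the periods covered by exactly one.

[2, 11) ∪ [15, 19) ∪ [20, 21) ∪ [22, 28) ∪ [29, 34)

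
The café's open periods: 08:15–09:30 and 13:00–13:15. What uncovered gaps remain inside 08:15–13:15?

The merged coverage is 08:15–09:30, 13:00–13:15.
Uncovered inside 08:15–13:15: 09:30–13:00.

09:30–13:00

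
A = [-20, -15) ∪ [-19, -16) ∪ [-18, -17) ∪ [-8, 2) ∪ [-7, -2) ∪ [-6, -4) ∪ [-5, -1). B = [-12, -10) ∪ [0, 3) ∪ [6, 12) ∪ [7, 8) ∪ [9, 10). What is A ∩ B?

[0, 2)

Merge the first list: [-20, -15), [-8, 2).
Merge the second list: [-12, -10), [0, 3), [6, 12).
[-20, -15) meets no B interval.
[-8, 2) ∩ B → [0, 2).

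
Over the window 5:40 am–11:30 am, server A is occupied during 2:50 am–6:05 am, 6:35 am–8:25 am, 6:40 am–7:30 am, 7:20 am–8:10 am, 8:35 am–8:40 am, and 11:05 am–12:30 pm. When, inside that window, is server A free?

6:05 am–6:35 am, 8:25 am–8:35 am, 8:40 am–11:05 am

Covered (merged): 2:50 am–6:05 am, 6:35 am–8:25 am, 8:35 am–8:40 am, 11:05 am–12:30 pm.
Gaps within 5:40 am–11:30 am: 6:05 am–6:35 am, 8:25 am–8:35 am, 8:40 am–11:05 am.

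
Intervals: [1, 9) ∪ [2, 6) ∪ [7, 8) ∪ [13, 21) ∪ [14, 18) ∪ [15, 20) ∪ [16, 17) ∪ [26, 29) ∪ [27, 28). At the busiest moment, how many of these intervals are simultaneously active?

At 16, 4 of the intervals are simultaneously active.
No point has more.

4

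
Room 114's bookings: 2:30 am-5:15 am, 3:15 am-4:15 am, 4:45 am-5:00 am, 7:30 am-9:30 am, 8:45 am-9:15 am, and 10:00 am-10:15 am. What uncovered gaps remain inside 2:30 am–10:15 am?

5:15 am-7:30 am, 9:30 am-10:00 am

After merging, the occupied span is 2:30 am-5:15 am, 7:30 am-9:30 am, 10:00 am-10:15 am.
Uncovered inside 2:30 am-10:15 am: 5:15 am-7:30 am, 9:30 am-10:00 am.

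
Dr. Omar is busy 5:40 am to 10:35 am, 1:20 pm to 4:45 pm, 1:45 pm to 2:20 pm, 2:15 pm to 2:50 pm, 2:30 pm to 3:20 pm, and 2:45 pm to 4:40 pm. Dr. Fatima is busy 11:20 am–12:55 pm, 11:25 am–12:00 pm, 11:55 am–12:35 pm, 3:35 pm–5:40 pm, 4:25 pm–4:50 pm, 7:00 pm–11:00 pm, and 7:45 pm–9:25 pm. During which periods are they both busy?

First set merges to 5:40 am–10:35 am, 1:20 pm–4:45 pm.
Second set merges to 11:20 am–12:55 pm, 3:35 pm–5:40 pm, 7:00 pm–11:00 pm.
5:40 am–10:35 am meets no B interval.
1:20 pm–4:45 pm ∩ B → 3:35 pm–4:45 pm.

3:35 pm–4:45 pm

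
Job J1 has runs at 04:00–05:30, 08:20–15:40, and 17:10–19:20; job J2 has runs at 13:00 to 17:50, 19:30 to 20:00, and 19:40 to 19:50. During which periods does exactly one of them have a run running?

04:00-05:30, 08:20-13:00, 15:40-17:10, 17:50-19:20, 19:30-20:00

B, merged: 13:00-17:50, 19:30-20:00.
A but not B: 04:00-05:30, 08:20-13:00, 17:50-19:20.
B but not A: 15:40-17:10, 19:30-20:00.
Combining gives A △ B.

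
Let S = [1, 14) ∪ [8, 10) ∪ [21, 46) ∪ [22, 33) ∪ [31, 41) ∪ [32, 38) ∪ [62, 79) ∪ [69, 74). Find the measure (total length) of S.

55

Merged: [1, 14), [21, 46), [62, 79).
Lengths: 13 + 25 + 17 = 55.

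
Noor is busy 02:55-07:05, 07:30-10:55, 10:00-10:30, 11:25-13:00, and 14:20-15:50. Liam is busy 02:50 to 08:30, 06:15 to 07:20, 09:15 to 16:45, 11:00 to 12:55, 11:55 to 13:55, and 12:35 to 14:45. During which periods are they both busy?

02:55–07:05, 07:30–08:30, 09:15–10:55, 11:25–13:00, 14:20–15:50

A, merged: 02:55–07:05, 07:30–10:55, 11:25–13:00, 14:20–15:50.
B, merged: 02:50–08:30, 09:15–16:45.
02:55–07:05 overlaps B on 02:55–07:05.
07:30–10:55 overlaps B on 07:30–08:30, 09:15–10:55.
11:25–13:00 overlaps B on 11:25–13:00.
14:20–15:50 overlaps B on 14:20–15:50.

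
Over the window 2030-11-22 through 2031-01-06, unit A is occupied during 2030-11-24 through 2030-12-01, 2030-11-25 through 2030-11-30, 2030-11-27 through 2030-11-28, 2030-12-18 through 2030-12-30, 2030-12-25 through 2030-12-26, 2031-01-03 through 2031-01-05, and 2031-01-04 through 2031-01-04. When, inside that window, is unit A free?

2030-11-22 through 2030-11-23, 2030-12-02 through 2030-12-17, 2030-12-31 through 2031-01-02, 2031-01-06 through 2031-01-06

Covered (merged): 2030-11-24 through 2030-12-01, 2030-12-18 through 2030-12-30, 2031-01-03 through 2031-01-05.
Uncovered inside 2030-11-22 through 2031-01-06: 2030-11-22 through 2030-11-23, 2030-12-02 through 2030-12-17, 2030-12-31 through 2031-01-02, 2031-01-06 through 2031-01-06.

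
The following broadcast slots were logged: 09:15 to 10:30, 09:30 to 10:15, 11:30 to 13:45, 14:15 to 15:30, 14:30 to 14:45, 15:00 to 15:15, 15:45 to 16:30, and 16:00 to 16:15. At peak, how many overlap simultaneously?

2

At 09:30, 2 of the intervals are simultaneously active.
No point has more.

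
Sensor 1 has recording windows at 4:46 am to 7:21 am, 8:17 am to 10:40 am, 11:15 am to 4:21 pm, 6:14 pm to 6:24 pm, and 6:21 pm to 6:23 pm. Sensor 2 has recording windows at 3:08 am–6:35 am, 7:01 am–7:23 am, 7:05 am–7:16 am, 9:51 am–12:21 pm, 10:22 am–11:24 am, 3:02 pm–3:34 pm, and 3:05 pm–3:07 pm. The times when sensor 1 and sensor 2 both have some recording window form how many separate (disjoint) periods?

Merge the first list: 4:46 am–7:21 am, 8:17 am–10:40 am, 11:15 am–4:21 pm, 6:14 pm–6:24 pm.
Merge the second list: 3:08 am–6:35 am, 7:01 am–7:23 am, 9:51 am–12:21 pm, 3:02 pm–3:34 pm.
A ∩ B = 4:46 am–6:35 am, 7:01 am–7:21 am, 9:51 am–10:40 am, 11:15 am–12:21 pm, 3:02 pm–3:34 pm.
That is 5 disjoint pieces.

5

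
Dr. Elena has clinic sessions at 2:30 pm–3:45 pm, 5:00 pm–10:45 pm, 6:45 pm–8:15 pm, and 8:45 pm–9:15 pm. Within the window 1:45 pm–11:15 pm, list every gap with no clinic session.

1:45 pm-2:30 pm, 3:45 pm-5:00 pm, 10:45 pm-11:15 pm

After merging, the occupied span is 2:30 pm-3:45 pm, 5:00 pm-10:45 pm.
Uncovered inside 1:45 pm-11:15 pm: 1:45 pm-2:30 pm, 3:45 pm-5:00 pm, 10:45 pm-11:15 pm.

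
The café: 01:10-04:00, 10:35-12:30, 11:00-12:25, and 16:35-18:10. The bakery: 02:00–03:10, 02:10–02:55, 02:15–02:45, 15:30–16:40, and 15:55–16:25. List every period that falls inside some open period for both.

02:00-03:10, 16:35-16:40

Merge the first list: 01:10-04:00, 10:35-12:30, 16:35-18:10.
Merge the second list: 02:00-03:10, 15:30-16:40.
01:10-04:00 ∩ B → 02:00-03:10.
10:35-12:30 meets no B interval.
16:35-18:10 ∩ B → 16:35-16:40.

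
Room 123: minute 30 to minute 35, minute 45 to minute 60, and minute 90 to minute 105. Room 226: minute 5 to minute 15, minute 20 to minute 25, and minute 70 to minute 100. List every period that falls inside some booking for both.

minute 90 to minute 100

minute 30 to minute 35 meets no B interval.
minute 45 to minute 60 meets no B interval.
minute 90 to minute 105 ∩ B → minute 90 to minute 100.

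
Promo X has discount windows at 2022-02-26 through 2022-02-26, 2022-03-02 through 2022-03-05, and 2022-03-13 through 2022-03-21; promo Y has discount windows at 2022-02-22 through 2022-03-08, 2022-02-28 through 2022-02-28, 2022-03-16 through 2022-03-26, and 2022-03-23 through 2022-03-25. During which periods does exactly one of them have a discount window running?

2022-02-22 through 2022-02-25, 2022-02-27 through 2022-03-01, 2022-03-06 through 2022-03-08, 2022-03-13 through 2022-03-15, 2022-03-22 through 2022-03-26

B, merged: 2022-02-22 through 2022-03-08, 2022-03-16 through 2022-03-26.
A but not B: 2022-03-13 through 2022-03-15.
B but not A: 2022-02-22 through 2022-02-25, 2022-02-27 through 2022-03-01, 2022-03-06 through 2022-03-08, 2022-03-22 through 2022-03-26.
Combining gives A △ B.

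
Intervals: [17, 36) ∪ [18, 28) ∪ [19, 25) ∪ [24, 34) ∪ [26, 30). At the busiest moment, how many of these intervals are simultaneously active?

At 24, 4 of the intervals are simultaneously active.
No point has more.

4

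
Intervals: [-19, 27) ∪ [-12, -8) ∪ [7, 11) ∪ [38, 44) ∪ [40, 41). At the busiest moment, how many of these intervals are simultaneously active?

2

Sweep endpoints in order; track running count of active intervals.
Peak of 2 reached at -12.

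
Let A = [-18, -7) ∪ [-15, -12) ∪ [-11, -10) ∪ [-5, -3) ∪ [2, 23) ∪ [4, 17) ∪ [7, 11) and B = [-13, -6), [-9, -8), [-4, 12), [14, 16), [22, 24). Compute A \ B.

[-18, -13) ∪ [-5, -4) ∪ [12, 14) ∪ [16, 22)

First set merges to [-18, -7), [-5, -3), [2, 23).
Second set merges to [-13, -6), [-4, 12), [14, 16), [22, 24).
[-18, -7) minus B → [-18, -13).
[-5, -3) minus B → [-5, -4).
[2, 23) minus B → [12, 14), [16, 22).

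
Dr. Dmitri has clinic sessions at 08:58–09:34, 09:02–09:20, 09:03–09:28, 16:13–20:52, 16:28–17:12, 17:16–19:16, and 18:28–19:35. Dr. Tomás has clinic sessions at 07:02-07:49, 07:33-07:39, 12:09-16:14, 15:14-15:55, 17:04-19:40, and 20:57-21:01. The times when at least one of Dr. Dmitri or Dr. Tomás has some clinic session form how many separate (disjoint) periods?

4

A, merged: 08:58–09:34, 16:13–20:52.
B, merged: 07:02–07:49, 12:09–16:14, 17:04–19:40, 20:57–21:01.
A ∪ B = 07:02–07:49, 08:58–09:34, 12:09–20:52, 20:57–21:01.
That is 4 disjoint pieces.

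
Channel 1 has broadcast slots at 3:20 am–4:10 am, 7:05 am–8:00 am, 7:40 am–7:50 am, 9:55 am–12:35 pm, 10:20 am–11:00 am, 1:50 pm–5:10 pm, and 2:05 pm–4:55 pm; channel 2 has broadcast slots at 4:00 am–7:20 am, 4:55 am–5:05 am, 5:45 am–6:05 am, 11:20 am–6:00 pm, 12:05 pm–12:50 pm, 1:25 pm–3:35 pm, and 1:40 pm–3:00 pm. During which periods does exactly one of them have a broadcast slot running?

Merge the first list: 3:20 am-4:10 am, 7:05 am-8:00 am, 9:55 am-12:35 pm, 1:50 pm-5:10 pm.
Merge the second list: 4:00 am-7:20 am, 11:20 am-6:00 pm.
A \ B = 3:20 am-4:00 am, 7:20 am-8:00 am, 9:55 am-11:20 am.
B \ A = 4:10 am-7:05 am, 12:35 pm-1:50 pm, 5:10 pm-6:00 pm.
Union of the two gives the symmetric difference.

3:20 am-4:00 am, 4:10 am-7:05 am, 7:20 am-8:00 am, 9:55 am-11:20 am, 12:35 pm-1:50 pm, 5:10 pm-6:00 pm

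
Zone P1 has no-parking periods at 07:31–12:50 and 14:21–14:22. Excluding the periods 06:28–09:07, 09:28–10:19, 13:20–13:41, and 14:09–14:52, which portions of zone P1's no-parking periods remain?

07:31–12:50 with B removed leaves 09:07–09:28, 10:19–12:50.
14:21–14:22 lies entirely inside B → drops out.

09:07–09:28, 10:19–12:50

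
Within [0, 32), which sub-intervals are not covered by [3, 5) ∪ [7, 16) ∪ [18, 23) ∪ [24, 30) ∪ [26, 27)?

Covered (merged): [3, 5), [7, 16), [18, 23), [24, 30).
Uncovered inside [0, 32): [0, 3), [5, 7), [16, 18), [23, 24), [30, 32).

[0, 3) ∪ [5, 7) ∪ [16, 18) ∪ [23, 24) ∪ [30, 32)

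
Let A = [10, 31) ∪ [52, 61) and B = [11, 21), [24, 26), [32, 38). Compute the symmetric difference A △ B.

[10, 11) ∪ [21, 24) ∪ [26, 31) ∪ [32, 38) ∪ [52, 61)

A but not B: [10, 11), [21, 24), [26, 31), [52, 61).
B but not A: [32, 38).
Combining gives A △ B.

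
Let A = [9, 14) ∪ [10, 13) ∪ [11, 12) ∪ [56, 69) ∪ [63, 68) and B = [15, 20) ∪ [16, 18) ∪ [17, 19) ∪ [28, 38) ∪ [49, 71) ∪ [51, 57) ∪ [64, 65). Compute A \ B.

[9, 14)

A, merged: [9, 14), [56, 69).
B, merged: [15, 20), [28, 38), [49, 71).
[9, 14) is untouched.
[56, 69) lies entirely inside B → drops out.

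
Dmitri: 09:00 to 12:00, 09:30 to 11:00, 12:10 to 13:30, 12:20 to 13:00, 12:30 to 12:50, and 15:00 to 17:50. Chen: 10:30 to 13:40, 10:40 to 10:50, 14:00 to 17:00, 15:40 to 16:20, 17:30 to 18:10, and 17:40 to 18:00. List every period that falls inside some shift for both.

10:30–12:00, 12:10–13:30, 15:00–17:00, 17:30–17:50

A, merged: 09:00–12:00, 12:10–13:30, 15:00–17:50.
B, merged: 10:30–13:40, 14:00–17:00, 17:30–18:10.
09:00–12:00 overlaps B on 10:30–12:00.
12:10–13:30 overlaps B on 12:10–13:30.
15:00–17:50 overlaps B on 15:00–17:00, 17:30–17:50.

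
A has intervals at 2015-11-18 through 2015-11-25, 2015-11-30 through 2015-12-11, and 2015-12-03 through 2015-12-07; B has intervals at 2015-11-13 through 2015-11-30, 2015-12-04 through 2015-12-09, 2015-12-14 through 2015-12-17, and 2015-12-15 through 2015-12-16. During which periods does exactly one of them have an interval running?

First set merges to 2015-11-18 through 2015-11-25, 2015-11-30 through 2015-12-11.
Second set merges to 2015-11-13 through 2015-11-30, 2015-12-04 through 2015-12-09, 2015-12-14 through 2015-12-17.
Only in the first: 2015-12-01 through 2015-12-03, 2015-12-10 through 2015-12-11.
Only in the second: 2015-11-13 through 2015-11-17, 2015-11-26 through 2015-11-29, 2015-12-14 through 2015-12-17.
Together these are the periods covered by exactly one.

2015-11-13 through 2015-11-17, 2015-11-26 through 2015-11-29, 2015-12-01 through 2015-12-03, 2015-12-10 through 2015-12-11, 2015-12-14 through 2015-12-17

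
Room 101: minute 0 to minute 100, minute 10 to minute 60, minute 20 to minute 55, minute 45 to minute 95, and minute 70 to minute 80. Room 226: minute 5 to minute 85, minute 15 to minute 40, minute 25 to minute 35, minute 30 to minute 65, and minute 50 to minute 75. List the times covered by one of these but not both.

minute 0 to minute 5, minute 85 to minute 100

First set merges to minute 0 to minute 100.
Second set merges to minute 5 to minute 85.
Only in the first: minute 0 to minute 5, minute 85 to minute 100.
Only in the second: none.
Together these are the periods covered by exactly one.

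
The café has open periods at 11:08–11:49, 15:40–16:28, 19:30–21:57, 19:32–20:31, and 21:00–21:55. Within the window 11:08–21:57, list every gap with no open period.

Covered (merged): 11:08-11:49, 15:40-16:28, 19:30-21:57.
Complement within 11:08-21:57: 11:49-15:40, 16:28-19:30.

11:49-15:40, 16:28-19:30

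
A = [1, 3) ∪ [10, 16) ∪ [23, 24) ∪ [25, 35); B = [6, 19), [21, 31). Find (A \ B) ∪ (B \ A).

A but not B: [1, 3), [31, 35).
B but not A: [6, 10), [16, 19), [21, 23), [24, 25).
Combining gives A △ B.

[1, 3) ∪ [6, 10) ∪ [16, 19) ∪ [21, 23) ∪ [24, 25) ∪ [31, 35)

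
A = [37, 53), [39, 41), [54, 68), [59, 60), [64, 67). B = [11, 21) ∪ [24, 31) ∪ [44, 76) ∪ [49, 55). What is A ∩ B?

Merge the first list: [37, 53), [54, 68).
Merge the second list: [11, 21), [24, 31), [44, 76).
[37, 53) overlaps B on [44, 53).
[54, 68) overlaps B on [54, 68).

[44, 53) ∪ [54, 68)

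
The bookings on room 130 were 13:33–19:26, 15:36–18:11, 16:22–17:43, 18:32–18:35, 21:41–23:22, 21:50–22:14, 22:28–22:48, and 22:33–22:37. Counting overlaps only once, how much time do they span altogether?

7 h 34 min

Merged: 13:33–19:26, 21:41–23:22.
Lengths: 5 h 53 min + 1 h 41 min = 7 h 34 min.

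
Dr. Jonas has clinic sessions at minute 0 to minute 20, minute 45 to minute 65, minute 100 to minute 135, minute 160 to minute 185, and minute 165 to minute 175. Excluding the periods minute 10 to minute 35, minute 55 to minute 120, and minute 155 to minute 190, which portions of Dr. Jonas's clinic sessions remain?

minute 0 to minute 10, minute 45 to minute 55, minute 120 to minute 135

A, merged: minute 0 to minute 20, minute 45 to minute 65, minute 100 to minute 135, minute 160 to minute 185.
minute 0 to minute 20 with B removed leaves minute 0 to minute 10.
minute 45 to minute 65 with B removed leaves minute 45 to minute 55.
minute 100 to minute 135 with B removed leaves minute 120 to minute 135.
minute 160 to minute 185 lies entirely inside B → drops out.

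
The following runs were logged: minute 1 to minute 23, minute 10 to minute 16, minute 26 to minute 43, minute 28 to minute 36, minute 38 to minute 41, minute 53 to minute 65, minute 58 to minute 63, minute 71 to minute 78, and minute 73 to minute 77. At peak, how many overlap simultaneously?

Sweep endpoints in order; track running count of active intervals.
Peak of 2 reached at minute 10.

2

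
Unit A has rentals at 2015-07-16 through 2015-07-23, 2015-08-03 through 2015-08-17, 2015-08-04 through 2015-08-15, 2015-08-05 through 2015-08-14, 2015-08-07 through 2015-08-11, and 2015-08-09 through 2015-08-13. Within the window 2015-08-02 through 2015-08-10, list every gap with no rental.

Covered (merged): 2015-07-16 through 2015-07-23, 2015-08-03 through 2015-08-17.
Complement within 2015-08-02 through 2015-08-10: 2015-08-02 through 2015-08-02.

2015-08-02 through 2015-08-02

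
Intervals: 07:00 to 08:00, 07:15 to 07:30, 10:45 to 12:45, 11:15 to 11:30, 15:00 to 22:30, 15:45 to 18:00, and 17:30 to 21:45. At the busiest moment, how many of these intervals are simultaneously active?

3

Sweep endpoints in order; track running count of active intervals.
Peak of 3 reached at 17:30.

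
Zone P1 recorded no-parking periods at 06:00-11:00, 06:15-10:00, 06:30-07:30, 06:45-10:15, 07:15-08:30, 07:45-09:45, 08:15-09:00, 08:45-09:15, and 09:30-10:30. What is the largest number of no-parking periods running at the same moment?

At 08:15, 6 of the intervals are simultaneously active.
No point has more.

6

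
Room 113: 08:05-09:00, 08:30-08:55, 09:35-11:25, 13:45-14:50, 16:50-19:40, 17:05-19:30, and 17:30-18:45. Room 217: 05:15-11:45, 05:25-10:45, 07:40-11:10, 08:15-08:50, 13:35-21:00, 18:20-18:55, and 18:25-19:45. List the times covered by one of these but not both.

Merge the first list: 08:05–09:00, 09:35–11:25, 13:45–14:50, 16:50–19:40.
Merge the second list: 05:15–11:45, 13:35–21:00.
A \ B = none.
B \ A = 05:15–08:05, 09:00–09:35, 11:25–11:45, 13:35–13:45, 14:50–16:50, 19:40–21:00.
Union of the two gives the symmetric difference.

05:15–08:05, 09:00–09:35, 11:25–11:45, 13:35–13:45, 14:50–16:50, 19:40–21:00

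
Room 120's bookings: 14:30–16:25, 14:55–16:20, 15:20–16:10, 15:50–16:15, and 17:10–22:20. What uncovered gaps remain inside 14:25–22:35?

Covered (merged): 14:30–16:25, 17:10–22:20.
Uncovered inside 14:25–22:35: 14:25–14:30, 16:25–17:10, 22:20–22:35.

14:25–14:30, 16:25–17:10, 22:20–22:35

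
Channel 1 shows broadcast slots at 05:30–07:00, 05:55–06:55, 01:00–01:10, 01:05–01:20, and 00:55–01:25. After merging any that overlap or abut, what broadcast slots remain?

Sort by start: 00:55-01:25, 01:00-01:10, 01:05-01:20, 05:30-07:00, 05:55-06:55.
01:00-01:10 overlaps/touches 00:55-01:25 → extend to 00:55-01:25.
01:05-01:20 overlaps/touches 00:55-01:25 → extend to 00:55-01:25.
05:30-07:00 is disjoint → start new block.
05:55-06:55 overlaps/touches 05:30-07:00 → extend to 05:30-07:00.

00:55-01:25, 05:30-07:00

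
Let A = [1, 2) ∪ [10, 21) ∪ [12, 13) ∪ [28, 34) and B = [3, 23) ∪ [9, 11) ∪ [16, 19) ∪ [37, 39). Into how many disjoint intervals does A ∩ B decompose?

1

First set merges to [1, 2), [10, 21), [28, 34).
Second set merges to [3, 23), [37, 39).
A ∩ B = [10, 21).
That is 1 disjoint piece.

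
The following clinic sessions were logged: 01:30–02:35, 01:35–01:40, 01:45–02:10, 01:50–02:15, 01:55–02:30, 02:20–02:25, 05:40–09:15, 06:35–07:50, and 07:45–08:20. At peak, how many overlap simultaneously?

Sweep endpoints in order; track running count of active intervals.
Peak of 4 reached at 01:55.

4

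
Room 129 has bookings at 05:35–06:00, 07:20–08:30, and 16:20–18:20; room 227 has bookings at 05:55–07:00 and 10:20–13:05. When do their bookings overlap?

05:35-06:00 overlaps B on 05:55-06:00.
07:20-08:30 falls entirely outside B.
16:20-18:20 falls entirely outside B.

05:55-06:00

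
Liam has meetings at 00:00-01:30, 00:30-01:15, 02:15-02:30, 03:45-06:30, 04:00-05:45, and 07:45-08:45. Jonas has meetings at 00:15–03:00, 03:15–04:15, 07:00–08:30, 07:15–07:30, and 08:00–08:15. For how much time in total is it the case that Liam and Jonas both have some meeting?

2 h 45 min

Merge the first list: 00:00–01:30, 02:15–02:30, 03:45–06:30, 07:45–08:45.
Merge the second list: 00:15–03:00, 03:15–04:15, 07:00–08:30.
A ∩ B = 00:15–01:30, 02:15–02:30, 03:45–04:15, 07:45–08:30.
Total: 1 h 15 min + 15 min + 30 min + 45 min = 2 h 45 min.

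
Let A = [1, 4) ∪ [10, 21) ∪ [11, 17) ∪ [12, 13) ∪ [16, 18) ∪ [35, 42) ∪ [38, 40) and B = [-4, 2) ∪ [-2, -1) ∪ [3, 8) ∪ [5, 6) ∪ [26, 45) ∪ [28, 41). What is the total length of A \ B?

Merge the first list: [1, 4), [10, 21), [35, 42).
Merge the second list: [-4, 2), [3, 8), [26, 45).
A \ B = [2, 3), [10, 21).
Total: 1 + 11 = 12.

12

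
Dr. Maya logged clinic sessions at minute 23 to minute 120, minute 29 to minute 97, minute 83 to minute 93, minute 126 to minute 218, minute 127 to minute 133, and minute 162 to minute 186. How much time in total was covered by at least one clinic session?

Merged: minute 23 to minute 120, minute 126 to minute 218.
Lengths: 97 minutes + 92 minutes = 189 minutes.

189 minutes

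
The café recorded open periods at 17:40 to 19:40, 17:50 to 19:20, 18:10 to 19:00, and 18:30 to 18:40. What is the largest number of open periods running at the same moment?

4

Sweep endpoints in order; track running count of active intervals.
Peak of 4 reached at 18:30.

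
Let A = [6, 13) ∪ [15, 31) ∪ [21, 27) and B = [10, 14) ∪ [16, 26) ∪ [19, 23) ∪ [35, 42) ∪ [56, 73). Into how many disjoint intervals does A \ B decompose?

3

Merge the first list: [6, 13), [15, 31).
Merge the second list: [10, 14), [16, 26), [35, 42), [56, 73).
A \ B = [6, 10), [15, 16), [26, 31).
That is 3 disjoint pieces.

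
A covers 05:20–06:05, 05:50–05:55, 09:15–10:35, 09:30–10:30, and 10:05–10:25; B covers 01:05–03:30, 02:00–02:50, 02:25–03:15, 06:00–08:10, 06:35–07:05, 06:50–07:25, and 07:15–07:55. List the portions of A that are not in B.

First set merges to 05:20–06:05, 09:15–10:35.
Second set merges to 01:05–03:30, 06:00–08:10.
05:20–06:05 \ B = 05:20–06:00.
09:15–10:35: nothing removed.

05:20–06:00, 09:15–10:35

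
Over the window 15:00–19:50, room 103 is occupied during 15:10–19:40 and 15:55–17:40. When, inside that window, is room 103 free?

15:00-15:10, 19:40-19:50

After merging, the occupied span is 15:10-19:40.
Gaps within 15:00-19:50: 15:00-15:10, 19:40-19:50.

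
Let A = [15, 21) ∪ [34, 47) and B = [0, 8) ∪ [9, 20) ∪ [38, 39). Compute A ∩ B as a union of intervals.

[15, 21) overlaps B on [15, 20).
[34, 47) overlaps B on [38, 39).

[15, 20) ∪ [38, 39)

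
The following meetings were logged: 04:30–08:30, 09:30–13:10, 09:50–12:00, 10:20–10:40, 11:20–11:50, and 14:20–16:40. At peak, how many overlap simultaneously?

At 10:20, 3 of the intervals are simultaneously active.
No point has more.

3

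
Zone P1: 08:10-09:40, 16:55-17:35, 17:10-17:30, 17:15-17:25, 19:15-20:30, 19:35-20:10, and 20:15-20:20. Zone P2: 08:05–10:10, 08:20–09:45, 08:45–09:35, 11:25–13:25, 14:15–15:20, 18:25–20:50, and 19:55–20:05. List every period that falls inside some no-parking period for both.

08:10–09:40, 19:15–20:30

A, merged: 08:10–09:40, 16:55–17:35, 19:15–20:30.
B, merged: 08:05–10:10, 11:25–13:25, 14:15–15:20, 18:25–20:50.
08:10–09:40 overlaps B on 08:10–09:40.
16:55–17:35 falls entirely outside B.
19:15–20:30 overlaps B on 19:15–20:30.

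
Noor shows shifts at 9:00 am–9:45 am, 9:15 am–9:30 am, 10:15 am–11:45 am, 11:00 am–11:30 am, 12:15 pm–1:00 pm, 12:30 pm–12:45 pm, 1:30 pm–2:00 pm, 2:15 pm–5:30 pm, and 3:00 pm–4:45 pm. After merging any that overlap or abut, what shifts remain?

9:15 am–9:30 am overlaps/touches 9:00 am–9:45 am → extend to 9:00 am–9:45 am.
10:15 am–11:45 am is disjoint → start new block.
11:00 am–11:30 am overlaps/touches 10:15 am–11:45 am → extend to 10:15 am–11:45 am.
12:15 pm–1:00 pm is disjoint → start new block.
12:30 pm–12:45 pm overlaps/touches 12:15 pm–1:00 pm → extend to 12:15 pm–1:00 pm.
1:30 pm–2:00 pm is disjoint → start new block.
2:15 pm–5:30 pm is disjoint → start new block.
3:00 pm–4:45 pm overlaps/touches 2:15 pm–5:30 pm → extend to 2:15 pm–5:30 pm.

9:00 am–9:45 am, 10:15 am–11:45 am, 12:15 pm–1:00 pm, 1:30 pm–2:00 pm, 2:15 pm–5:30 pm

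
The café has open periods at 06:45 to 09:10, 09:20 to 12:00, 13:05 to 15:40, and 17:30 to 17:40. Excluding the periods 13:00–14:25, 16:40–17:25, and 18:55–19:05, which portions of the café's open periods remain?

06:45–09:10, 09:20–12:00, 14:25–15:40, 17:30–17:40

06:45–09:10: nothing removed.
09:20–12:00: nothing removed.
13:05–15:40 \ B = 14:25–15:40.
17:30–17:40: nothing removed.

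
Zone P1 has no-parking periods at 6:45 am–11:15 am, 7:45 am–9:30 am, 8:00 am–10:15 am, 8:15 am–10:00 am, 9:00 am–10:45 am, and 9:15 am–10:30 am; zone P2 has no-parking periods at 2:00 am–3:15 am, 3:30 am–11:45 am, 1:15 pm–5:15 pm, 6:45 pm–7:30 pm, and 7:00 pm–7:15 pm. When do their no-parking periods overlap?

6:45 am–11:15 am

First set merges to 6:45 am–11:15 am.
Second set merges to 2:00 am–3:15 am, 3:30 am–11:45 am, 1:15 pm–5:15 pm, 6:45 pm–7:30 pm.
6:45 am–11:15 am ∩ B → 6:45 am–11:15 am.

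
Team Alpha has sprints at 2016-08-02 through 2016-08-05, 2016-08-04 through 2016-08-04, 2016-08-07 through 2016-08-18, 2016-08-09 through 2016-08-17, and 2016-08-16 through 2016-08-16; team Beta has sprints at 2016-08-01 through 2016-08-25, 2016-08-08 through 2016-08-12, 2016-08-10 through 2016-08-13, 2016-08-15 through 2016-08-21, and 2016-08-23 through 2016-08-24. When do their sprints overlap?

Merge the first list: 2016-08-02 through 2016-08-05, 2016-08-07 through 2016-08-18.
Merge the second list: 2016-08-01 through 2016-08-25.
2016-08-02 through 2016-08-05 overlaps B on 2016-08-02 through 2016-08-05.
2016-08-07 through 2016-08-18 overlaps B on 2016-08-07 through 2016-08-18.

2016-08-02 through 2016-08-05, 2016-08-07 through 2016-08-18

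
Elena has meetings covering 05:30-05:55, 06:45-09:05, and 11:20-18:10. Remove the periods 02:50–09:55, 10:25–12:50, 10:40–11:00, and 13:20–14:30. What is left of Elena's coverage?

12:50–13:20, 14:30–18:10

B, merged: 02:50–09:55, 10:25–12:50, 13:20–14:30.
05:30–05:55: entirely removed.
06:45–09:05: entirely removed.
11:20–18:10 \ B = 12:50–13:20, 14:30–18:10.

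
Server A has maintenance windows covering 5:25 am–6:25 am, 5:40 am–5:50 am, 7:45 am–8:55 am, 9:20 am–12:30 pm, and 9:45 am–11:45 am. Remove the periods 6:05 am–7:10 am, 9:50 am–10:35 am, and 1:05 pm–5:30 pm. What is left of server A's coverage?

5:25 am–6:05 am, 7:45 am–8:55 am, 9:20 am–9:50 am, 10:35 am–12:30 pm

First set merges to 5:25 am–6:25 am, 7:45 am–8:55 am, 9:20 am–12:30 pm.
5:25 am–6:25 am minus B → 5:25 am–6:05 am.
7:45 am–8:55 am: no B overlap → unchanged.
9:20 am–12:30 pm minus B → 9:20 am–9:50 am, 10:35 am–12:30 pm.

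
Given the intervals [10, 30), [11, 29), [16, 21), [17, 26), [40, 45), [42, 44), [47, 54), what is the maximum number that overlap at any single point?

4

Walk the sorted start/end points keeping a running depth.
The depth first hits 4 at 17.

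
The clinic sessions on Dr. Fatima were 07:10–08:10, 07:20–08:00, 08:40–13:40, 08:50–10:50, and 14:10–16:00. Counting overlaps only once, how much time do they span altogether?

Merged: 07:10–08:10, 08:40–13:40, 14:10–16:00.
Lengths: 1 h + 5 h + 1 h 50 min = 7 h 50 min.

7 h 50 min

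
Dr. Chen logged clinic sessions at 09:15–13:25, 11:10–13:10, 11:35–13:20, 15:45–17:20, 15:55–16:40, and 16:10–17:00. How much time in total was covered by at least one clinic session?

5 h 45 min

Merged: 09:15-13:25, 15:45-17:20.
Lengths: 4 h 10 min + 1 h 35 min = 5 h 45 min.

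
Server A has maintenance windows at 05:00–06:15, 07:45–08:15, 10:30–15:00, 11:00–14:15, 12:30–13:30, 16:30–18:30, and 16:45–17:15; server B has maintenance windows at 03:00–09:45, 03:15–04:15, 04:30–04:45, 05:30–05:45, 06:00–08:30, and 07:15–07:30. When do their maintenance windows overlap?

05:00–06:15, 07:45–08:15

A, merged: 05:00–06:15, 07:45–08:15, 10:30–15:00, 16:30–18:30.
B, merged: 03:00–09:45.
05:00–06:15 ∩ B → 05:00–06:15.
07:45–08:15 ∩ B → 07:45–08:15.
10:30–15:00 meets no B interval.
16:30–18:30 meets no B interval.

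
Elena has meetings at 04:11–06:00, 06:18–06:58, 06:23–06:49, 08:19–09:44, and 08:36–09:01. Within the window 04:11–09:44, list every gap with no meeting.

Covered (merged): 04:11–06:00, 06:18–06:58, 08:19–09:44.
Complement within 04:11–09:44: 06:00–06:18, 06:58–08:19.

06:00–06:18, 06:58–08:19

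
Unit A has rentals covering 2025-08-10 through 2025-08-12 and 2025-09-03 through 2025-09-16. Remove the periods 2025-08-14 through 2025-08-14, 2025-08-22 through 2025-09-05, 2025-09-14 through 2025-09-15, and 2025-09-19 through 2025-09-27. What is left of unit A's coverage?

2025-08-10 through 2025-08-12, 2025-09-06 through 2025-09-13, 2025-09-16 through 2025-09-16

2025-08-10 through 2025-08-12: no B overlap → unchanged.
2025-09-03 through 2025-09-16 minus B → 2025-09-06 through 2025-09-13, 2025-09-16 through 2025-09-16.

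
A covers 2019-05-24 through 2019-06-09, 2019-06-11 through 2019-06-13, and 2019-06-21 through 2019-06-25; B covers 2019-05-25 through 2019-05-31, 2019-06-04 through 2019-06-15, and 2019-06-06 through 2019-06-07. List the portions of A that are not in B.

2019-05-24 through 2019-05-24, 2019-06-01 through 2019-06-03, 2019-06-21 through 2019-06-25

Merge the second list: 2019-05-25 through 2019-05-31, 2019-06-04 through 2019-06-15.
2019-05-24 through 2019-06-09 minus B → 2019-05-24 through 2019-05-24, 2019-06-01 through 2019-06-03.
2019-06-11 through 2019-06-13: fully covered by B → removed.
2019-06-21 through 2019-06-25: no B overlap → unchanged.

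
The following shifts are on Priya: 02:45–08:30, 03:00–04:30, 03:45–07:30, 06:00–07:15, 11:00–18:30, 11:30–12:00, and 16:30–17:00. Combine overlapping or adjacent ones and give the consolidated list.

03:00–04:30 overlaps/touches 02:45–08:30 → extend to 02:45–08:30.
03:45–07:30 overlaps/touches 02:45–08:30 → extend to 02:45–08:30.
06:00–07:15 overlaps/touches 02:45–08:30 → extend to 02:45–08:30.
11:00–18:30 is disjoint → start new block.
11:30–12:00 overlaps/touches 11:00–18:30 → extend to 11:00–18:30.
16:30–17:00 overlaps/touches 11:00–18:30 → extend to 11:00–18:30.

02:45–08:30, 11:00–18:30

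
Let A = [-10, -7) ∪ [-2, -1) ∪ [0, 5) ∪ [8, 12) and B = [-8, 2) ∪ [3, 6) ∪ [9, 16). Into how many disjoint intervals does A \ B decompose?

A \ B = [-10, -8), [2, 3), [8, 9).
That is 3 disjoint pieces.

3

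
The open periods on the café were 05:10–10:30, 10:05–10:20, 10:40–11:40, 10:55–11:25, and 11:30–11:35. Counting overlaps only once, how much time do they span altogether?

Merged: 05:10–10:30, 10:40–11:40.
Lengths: 5 h 20 min + 1 h = 6 h 20 min.

6 h 20 min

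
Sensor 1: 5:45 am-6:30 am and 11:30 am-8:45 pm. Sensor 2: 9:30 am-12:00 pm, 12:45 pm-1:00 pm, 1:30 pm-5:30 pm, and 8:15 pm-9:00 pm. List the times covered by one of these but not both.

A but not B: 5:45 am–6:30 am, 12:00 pm–12:45 pm, 1:00 pm–1:30 pm, 5:30 pm–8:15 pm.
B but not A: 9:30 am–11:30 am, 8:45 pm–9:00 pm.
Combining gives A △ B.

5:45 am–6:30 am, 9:30 am–11:30 am, 12:00 pm–12:45 pm, 1:00 pm–1:30 pm, 5:30 pm–8:15 pm, 8:45 pm–9:00 pm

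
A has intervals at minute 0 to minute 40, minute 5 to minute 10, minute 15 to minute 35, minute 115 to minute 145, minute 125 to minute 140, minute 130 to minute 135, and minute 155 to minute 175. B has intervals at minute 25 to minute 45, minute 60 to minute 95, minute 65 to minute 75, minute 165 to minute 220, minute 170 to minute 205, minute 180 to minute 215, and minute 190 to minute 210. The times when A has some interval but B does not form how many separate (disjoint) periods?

Merge the first list: minute 0 to minute 40, minute 115 to minute 145, minute 155 to minute 175.
Merge the second list: minute 25 to minute 45, minute 60 to minute 95, minute 165 to minute 220.
A \ B = minute 0 to minute 25, minute 115 to minute 145, minute 155 to minute 165.
That is 3 disjoint pieces.

3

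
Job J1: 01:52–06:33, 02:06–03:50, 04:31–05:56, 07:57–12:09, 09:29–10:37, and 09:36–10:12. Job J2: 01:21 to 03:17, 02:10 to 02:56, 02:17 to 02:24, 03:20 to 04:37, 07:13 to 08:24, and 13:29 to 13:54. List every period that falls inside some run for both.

01:52–03:17, 03:20–04:37, 07:57–08:24

Merge the first list: 01:52–06:33, 07:57–12:09.
Merge the second list: 01:21–03:17, 03:20–04:37, 07:13–08:24, 13:29–13:54.
01:52–06:33 ∩ B → 01:52–03:17, 03:20–04:37.
07:57–12:09 ∩ B → 07:57–08:24.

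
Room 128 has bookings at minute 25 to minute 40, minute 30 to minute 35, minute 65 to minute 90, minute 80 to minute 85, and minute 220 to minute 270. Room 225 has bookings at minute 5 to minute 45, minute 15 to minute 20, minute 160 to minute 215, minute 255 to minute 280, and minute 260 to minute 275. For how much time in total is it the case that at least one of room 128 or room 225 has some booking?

First set merges to minute 25 to minute 40, minute 65 to minute 90, minute 220 to minute 270.
Second set merges to minute 5 to minute 45, minute 160 to minute 215, minute 255 to minute 280.
A ∪ B = minute 5 to minute 45, minute 65 to minute 90, minute 160 to minute 215, minute 220 to minute 280.
Total: 40 minutes + 25 minutes + 55 minutes + 60 minutes = 180 minutes.

180 minutes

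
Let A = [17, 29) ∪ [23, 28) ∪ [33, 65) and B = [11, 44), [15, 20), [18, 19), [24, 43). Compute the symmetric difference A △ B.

First set merges to [17, 29), [33, 65).
Second set merges to [11, 44).
Only in the first: [44, 65).
Only in the second: [11, 17), [29, 33).
Together these are the periods covered by exactly one.

[11, 17) ∪ [29, 33) ∪ [44, 65)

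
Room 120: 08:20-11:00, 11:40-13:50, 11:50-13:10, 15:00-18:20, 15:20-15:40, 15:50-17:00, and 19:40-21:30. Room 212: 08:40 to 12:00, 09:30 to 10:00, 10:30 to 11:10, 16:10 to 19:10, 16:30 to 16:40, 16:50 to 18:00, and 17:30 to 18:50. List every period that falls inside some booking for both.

08:40-11:00, 11:40-12:00, 16:10-18:20

First set merges to 08:20-11:00, 11:40-13:50, 15:00-18:20, 19:40-21:30.
Second set merges to 08:40-12:00, 16:10-19:10.
08:20-11:00 overlaps B on 08:40-11:00.
11:40-13:50 overlaps B on 11:40-12:00.
15:00-18:20 overlaps B on 16:10-18:20.
19:40-21:30 falls entirely outside B.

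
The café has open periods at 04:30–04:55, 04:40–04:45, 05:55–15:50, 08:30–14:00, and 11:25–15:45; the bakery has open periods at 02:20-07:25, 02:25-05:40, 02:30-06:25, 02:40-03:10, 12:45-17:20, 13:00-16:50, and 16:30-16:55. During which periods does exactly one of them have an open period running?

02:20-04:30, 04:55-05:55, 07:25-12:45, 15:50-17:20

Merge the first list: 04:30-04:55, 05:55-15:50.
Merge the second list: 02:20-07:25, 12:45-17:20.
A \ B = 07:25-12:45.
B \ A = 02:20-04:30, 04:55-05:55, 15:50-17:20.
Union of the two gives the symmetric difference.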